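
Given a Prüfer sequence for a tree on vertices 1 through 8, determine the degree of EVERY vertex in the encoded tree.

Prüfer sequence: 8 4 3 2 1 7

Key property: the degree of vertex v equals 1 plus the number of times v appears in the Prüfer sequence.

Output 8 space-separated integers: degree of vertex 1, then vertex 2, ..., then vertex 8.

Answer: 2 2 2 2 1 1 2 2

Derivation:
p_1 = 8: count[8] becomes 1
p_2 = 4: count[4] becomes 1
p_3 = 3: count[3] becomes 1
p_4 = 2: count[2] becomes 1
p_5 = 1: count[1] becomes 1
p_6 = 7: count[7] becomes 1
Degrees (1 + count): deg[1]=1+1=2, deg[2]=1+1=2, deg[3]=1+1=2, deg[4]=1+1=2, deg[5]=1+0=1, deg[6]=1+0=1, deg[7]=1+1=2, deg[8]=1+1=2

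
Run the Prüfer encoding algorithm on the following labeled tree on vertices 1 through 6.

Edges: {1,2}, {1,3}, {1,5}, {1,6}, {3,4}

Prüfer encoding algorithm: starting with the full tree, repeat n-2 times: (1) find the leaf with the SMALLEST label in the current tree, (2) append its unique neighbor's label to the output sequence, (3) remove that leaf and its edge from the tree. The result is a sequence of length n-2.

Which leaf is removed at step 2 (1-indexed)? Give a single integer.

Step 1: current leaves = {2,4,5,6}. Remove leaf 2 (neighbor: 1).
Step 2: current leaves = {4,5,6}. Remove leaf 4 (neighbor: 3).

Answer: 4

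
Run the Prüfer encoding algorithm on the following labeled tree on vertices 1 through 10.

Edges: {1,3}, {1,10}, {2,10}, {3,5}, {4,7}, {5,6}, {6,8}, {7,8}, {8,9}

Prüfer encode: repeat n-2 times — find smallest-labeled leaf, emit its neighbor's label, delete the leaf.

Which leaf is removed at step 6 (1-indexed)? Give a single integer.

Step 1: current leaves = {2,4,9}. Remove leaf 2 (neighbor: 10).
Step 2: current leaves = {4,9,10}. Remove leaf 4 (neighbor: 7).
Step 3: current leaves = {7,9,10}. Remove leaf 7 (neighbor: 8).
Step 4: current leaves = {9,10}. Remove leaf 9 (neighbor: 8).
Step 5: current leaves = {8,10}. Remove leaf 8 (neighbor: 6).
Step 6: current leaves = {6,10}. Remove leaf 6 (neighbor: 5).

Answer: 6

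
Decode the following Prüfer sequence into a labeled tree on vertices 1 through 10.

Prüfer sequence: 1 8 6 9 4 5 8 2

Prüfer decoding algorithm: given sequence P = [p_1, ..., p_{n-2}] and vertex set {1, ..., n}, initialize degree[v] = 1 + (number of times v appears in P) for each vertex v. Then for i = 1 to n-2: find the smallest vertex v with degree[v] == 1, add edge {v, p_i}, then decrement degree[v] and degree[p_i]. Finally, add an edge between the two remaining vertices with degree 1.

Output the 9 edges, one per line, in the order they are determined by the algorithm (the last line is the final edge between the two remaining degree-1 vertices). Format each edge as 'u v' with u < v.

Initial degrees: {1:2, 2:2, 3:1, 4:2, 5:2, 6:2, 7:1, 8:3, 9:2, 10:1}
Step 1: smallest deg-1 vertex = 3, p_1 = 1. Add edge {1,3}. Now deg[3]=0, deg[1]=1.
Step 2: smallest deg-1 vertex = 1, p_2 = 8. Add edge {1,8}. Now deg[1]=0, deg[8]=2.
Step 3: smallest deg-1 vertex = 7, p_3 = 6. Add edge {6,7}. Now deg[7]=0, deg[6]=1.
Step 4: smallest deg-1 vertex = 6, p_4 = 9. Add edge {6,9}. Now deg[6]=0, deg[9]=1.
Step 5: smallest deg-1 vertex = 9, p_5 = 4. Add edge {4,9}. Now deg[9]=0, deg[4]=1.
Step 6: smallest deg-1 vertex = 4, p_6 = 5. Add edge {4,5}. Now deg[4]=0, deg[5]=1.
Step 7: smallest deg-1 vertex = 5, p_7 = 8. Add edge {5,8}. Now deg[5]=0, deg[8]=1.
Step 8: smallest deg-1 vertex = 8, p_8 = 2. Add edge {2,8}. Now deg[8]=0, deg[2]=1.
Final: two remaining deg-1 vertices are 2, 10. Add edge {2,10}.

Answer: 1 3
1 8
6 7
6 9
4 9
4 5
5 8
2 8
2 10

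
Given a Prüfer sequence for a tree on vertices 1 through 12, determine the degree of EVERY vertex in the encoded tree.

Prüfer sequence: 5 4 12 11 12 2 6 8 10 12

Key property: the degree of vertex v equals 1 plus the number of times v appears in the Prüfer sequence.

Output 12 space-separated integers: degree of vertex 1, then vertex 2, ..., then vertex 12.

Answer: 1 2 1 2 2 2 1 2 1 2 2 4

Derivation:
p_1 = 5: count[5] becomes 1
p_2 = 4: count[4] becomes 1
p_3 = 12: count[12] becomes 1
p_4 = 11: count[11] becomes 1
p_5 = 12: count[12] becomes 2
p_6 = 2: count[2] becomes 1
p_7 = 6: count[6] becomes 1
p_8 = 8: count[8] becomes 1
p_9 = 10: count[10] becomes 1
p_10 = 12: count[12] becomes 3
Degrees (1 + count): deg[1]=1+0=1, deg[2]=1+1=2, deg[3]=1+0=1, deg[4]=1+1=2, deg[5]=1+1=2, deg[6]=1+1=2, deg[7]=1+0=1, deg[8]=1+1=2, deg[9]=1+0=1, deg[10]=1+1=2, deg[11]=1+1=2, deg[12]=1+3=4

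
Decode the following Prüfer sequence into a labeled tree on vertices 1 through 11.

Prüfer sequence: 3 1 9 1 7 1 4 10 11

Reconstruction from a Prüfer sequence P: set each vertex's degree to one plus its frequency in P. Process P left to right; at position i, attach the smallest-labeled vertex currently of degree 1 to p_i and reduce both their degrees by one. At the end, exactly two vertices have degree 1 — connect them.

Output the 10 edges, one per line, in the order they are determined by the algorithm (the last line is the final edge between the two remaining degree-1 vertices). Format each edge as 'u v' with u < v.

Answer: 2 3
1 3
5 9
1 6
7 8
1 7
1 4
4 10
9 11
10 11

Derivation:
Initial degrees: {1:4, 2:1, 3:2, 4:2, 5:1, 6:1, 7:2, 8:1, 9:2, 10:2, 11:2}
Step 1: smallest deg-1 vertex = 2, p_1 = 3. Add edge {2,3}. Now deg[2]=0, deg[3]=1.
Step 2: smallest deg-1 vertex = 3, p_2 = 1. Add edge {1,3}. Now deg[3]=0, deg[1]=3.
Step 3: smallest deg-1 vertex = 5, p_3 = 9. Add edge {5,9}. Now deg[5]=0, deg[9]=1.
Step 4: smallest deg-1 vertex = 6, p_4 = 1. Add edge {1,6}. Now deg[6]=0, deg[1]=2.
Step 5: smallest deg-1 vertex = 8, p_5 = 7. Add edge {7,8}. Now deg[8]=0, deg[7]=1.
Step 6: smallest deg-1 vertex = 7, p_6 = 1. Add edge {1,7}. Now deg[7]=0, deg[1]=1.
Step 7: smallest deg-1 vertex = 1, p_7 = 4. Add edge {1,4}. Now deg[1]=0, deg[4]=1.
Step 8: smallest deg-1 vertex = 4, p_8 = 10. Add edge {4,10}. Now deg[4]=0, deg[10]=1.
Step 9: smallest deg-1 vertex = 9, p_9 = 11. Add edge {9,11}. Now deg[9]=0, deg[11]=1.
Final: two remaining deg-1 vertices are 10, 11. Add edge {10,11}.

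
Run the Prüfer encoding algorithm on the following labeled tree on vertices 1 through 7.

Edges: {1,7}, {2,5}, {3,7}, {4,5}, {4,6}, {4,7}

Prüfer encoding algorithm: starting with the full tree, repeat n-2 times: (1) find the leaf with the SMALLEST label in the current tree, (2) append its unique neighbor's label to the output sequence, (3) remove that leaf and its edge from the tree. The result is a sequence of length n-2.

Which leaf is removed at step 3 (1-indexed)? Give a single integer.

Answer: 3

Derivation:
Step 1: current leaves = {1,2,3,6}. Remove leaf 1 (neighbor: 7).
Step 2: current leaves = {2,3,6}. Remove leaf 2 (neighbor: 5).
Step 3: current leaves = {3,5,6}. Remove leaf 3 (neighbor: 7).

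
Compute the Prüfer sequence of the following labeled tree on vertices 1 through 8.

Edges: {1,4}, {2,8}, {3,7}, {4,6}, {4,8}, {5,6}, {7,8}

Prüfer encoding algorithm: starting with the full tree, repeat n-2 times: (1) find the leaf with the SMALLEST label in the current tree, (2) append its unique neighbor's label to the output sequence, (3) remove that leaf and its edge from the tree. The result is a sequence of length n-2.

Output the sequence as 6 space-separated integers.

Step 1: leaves = {1,2,3,5}. Remove smallest leaf 1, emit neighbor 4.
Step 2: leaves = {2,3,5}. Remove smallest leaf 2, emit neighbor 8.
Step 3: leaves = {3,5}. Remove smallest leaf 3, emit neighbor 7.
Step 4: leaves = {5,7}. Remove smallest leaf 5, emit neighbor 6.
Step 5: leaves = {6,7}. Remove smallest leaf 6, emit neighbor 4.
Step 6: leaves = {4,7}. Remove smallest leaf 4, emit neighbor 8.
Done: 2 vertices remain (7, 8). Sequence = [4 8 7 6 4 8]

Answer: 4 8 7 6 4 8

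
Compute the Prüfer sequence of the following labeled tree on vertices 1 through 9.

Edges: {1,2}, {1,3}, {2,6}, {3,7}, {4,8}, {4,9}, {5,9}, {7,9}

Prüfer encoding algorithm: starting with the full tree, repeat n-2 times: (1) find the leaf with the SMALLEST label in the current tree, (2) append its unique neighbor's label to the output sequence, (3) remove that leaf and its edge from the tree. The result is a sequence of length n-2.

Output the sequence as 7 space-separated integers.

Step 1: leaves = {5,6,8}. Remove smallest leaf 5, emit neighbor 9.
Step 2: leaves = {6,8}. Remove smallest leaf 6, emit neighbor 2.
Step 3: leaves = {2,8}. Remove smallest leaf 2, emit neighbor 1.
Step 4: leaves = {1,8}. Remove smallest leaf 1, emit neighbor 3.
Step 5: leaves = {3,8}. Remove smallest leaf 3, emit neighbor 7.
Step 6: leaves = {7,8}. Remove smallest leaf 7, emit neighbor 9.
Step 7: leaves = {8,9}. Remove smallest leaf 8, emit neighbor 4.
Done: 2 vertices remain (4, 9). Sequence = [9 2 1 3 7 9 4]

Answer: 9 2 1 3 7 9 4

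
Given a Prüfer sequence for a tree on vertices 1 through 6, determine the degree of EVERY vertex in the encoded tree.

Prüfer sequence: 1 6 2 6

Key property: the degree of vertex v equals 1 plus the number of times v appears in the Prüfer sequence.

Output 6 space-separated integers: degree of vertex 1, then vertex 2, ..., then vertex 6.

p_1 = 1: count[1] becomes 1
p_2 = 6: count[6] becomes 1
p_3 = 2: count[2] becomes 1
p_4 = 6: count[6] becomes 2
Degrees (1 + count): deg[1]=1+1=2, deg[2]=1+1=2, deg[3]=1+0=1, deg[4]=1+0=1, deg[5]=1+0=1, deg[6]=1+2=3

Answer: 2 2 1 1 1 3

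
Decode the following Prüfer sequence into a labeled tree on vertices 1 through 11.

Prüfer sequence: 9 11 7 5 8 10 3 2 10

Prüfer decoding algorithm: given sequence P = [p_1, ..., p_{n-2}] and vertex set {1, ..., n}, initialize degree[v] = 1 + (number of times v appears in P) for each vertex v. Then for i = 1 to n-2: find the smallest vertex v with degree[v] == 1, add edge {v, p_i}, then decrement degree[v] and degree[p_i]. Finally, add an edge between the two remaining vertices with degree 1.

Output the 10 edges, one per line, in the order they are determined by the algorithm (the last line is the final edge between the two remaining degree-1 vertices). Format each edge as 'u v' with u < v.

Answer: 1 9
4 11
6 7
5 7
5 8
8 10
3 9
2 3
2 10
10 11

Derivation:
Initial degrees: {1:1, 2:2, 3:2, 4:1, 5:2, 6:1, 7:2, 8:2, 9:2, 10:3, 11:2}
Step 1: smallest deg-1 vertex = 1, p_1 = 9. Add edge {1,9}. Now deg[1]=0, deg[9]=1.
Step 2: smallest deg-1 vertex = 4, p_2 = 11. Add edge {4,11}. Now deg[4]=0, deg[11]=1.
Step 3: smallest deg-1 vertex = 6, p_3 = 7. Add edge {6,7}. Now deg[6]=0, deg[7]=1.
Step 4: smallest deg-1 vertex = 7, p_4 = 5. Add edge {5,7}. Now deg[7]=0, deg[5]=1.
Step 5: smallest deg-1 vertex = 5, p_5 = 8. Add edge {5,8}. Now deg[5]=0, deg[8]=1.
Step 6: smallest deg-1 vertex = 8, p_6 = 10. Add edge {8,10}. Now deg[8]=0, deg[10]=2.
Step 7: smallest deg-1 vertex = 9, p_7 = 3. Add edge {3,9}. Now deg[9]=0, deg[3]=1.
Step 8: smallest deg-1 vertex = 3, p_8 = 2. Add edge {2,3}. Now deg[3]=0, deg[2]=1.
Step 9: smallest deg-1 vertex = 2, p_9 = 10. Add edge {2,10}. Now deg[2]=0, deg[10]=1.
Final: two remaining deg-1 vertices are 10, 11. Add edge {10,11}.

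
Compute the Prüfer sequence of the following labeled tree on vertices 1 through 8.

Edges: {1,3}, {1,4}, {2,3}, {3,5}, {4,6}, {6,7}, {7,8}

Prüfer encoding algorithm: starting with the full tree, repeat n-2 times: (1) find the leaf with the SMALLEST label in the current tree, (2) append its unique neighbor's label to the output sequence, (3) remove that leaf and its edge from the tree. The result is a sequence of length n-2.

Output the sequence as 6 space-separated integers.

Step 1: leaves = {2,5,8}. Remove smallest leaf 2, emit neighbor 3.
Step 2: leaves = {5,8}. Remove smallest leaf 5, emit neighbor 3.
Step 3: leaves = {3,8}. Remove smallest leaf 3, emit neighbor 1.
Step 4: leaves = {1,8}. Remove smallest leaf 1, emit neighbor 4.
Step 5: leaves = {4,8}. Remove smallest leaf 4, emit neighbor 6.
Step 6: leaves = {6,8}. Remove smallest leaf 6, emit neighbor 7.
Done: 2 vertices remain (7, 8). Sequence = [3 3 1 4 6 7]

Answer: 3 3 1 4 6 7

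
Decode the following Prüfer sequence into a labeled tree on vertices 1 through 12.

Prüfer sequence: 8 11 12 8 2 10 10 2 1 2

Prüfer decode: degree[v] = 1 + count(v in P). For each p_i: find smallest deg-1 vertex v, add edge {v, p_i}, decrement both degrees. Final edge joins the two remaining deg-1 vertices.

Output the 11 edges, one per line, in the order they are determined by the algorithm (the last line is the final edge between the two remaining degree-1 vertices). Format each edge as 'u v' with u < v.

Initial degrees: {1:2, 2:4, 3:1, 4:1, 5:1, 6:1, 7:1, 8:3, 9:1, 10:3, 11:2, 12:2}
Step 1: smallest deg-1 vertex = 3, p_1 = 8. Add edge {3,8}. Now deg[3]=0, deg[8]=2.
Step 2: smallest deg-1 vertex = 4, p_2 = 11. Add edge {4,11}. Now deg[4]=0, deg[11]=1.
Step 3: smallest deg-1 vertex = 5, p_3 = 12. Add edge {5,12}. Now deg[5]=0, deg[12]=1.
Step 4: smallest deg-1 vertex = 6, p_4 = 8. Add edge {6,8}. Now deg[6]=0, deg[8]=1.
Step 5: smallest deg-1 vertex = 7, p_5 = 2. Add edge {2,7}. Now deg[7]=0, deg[2]=3.
Step 6: smallest deg-1 vertex = 8, p_6 = 10. Add edge {8,10}. Now deg[8]=0, deg[10]=2.
Step 7: smallest deg-1 vertex = 9, p_7 = 10. Add edge {9,10}. Now deg[9]=0, deg[10]=1.
Step 8: smallest deg-1 vertex = 10, p_8 = 2. Add edge {2,10}. Now deg[10]=0, deg[2]=2.
Step 9: smallest deg-1 vertex = 11, p_9 = 1. Add edge {1,11}. Now deg[11]=0, deg[1]=1.
Step 10: smallest deg-1 vertex = 1, p_10 = 2. Add edge {1,2}. Now deg[1]=0, deg[2]=1.
Final: two remaining deg-1 vertices are 2, 12. Add edge {2,12}.

Answer: 3 8
4 11
5 12
6 8
2 7
8 10
9 10
2 10
1 11
1 2
2 12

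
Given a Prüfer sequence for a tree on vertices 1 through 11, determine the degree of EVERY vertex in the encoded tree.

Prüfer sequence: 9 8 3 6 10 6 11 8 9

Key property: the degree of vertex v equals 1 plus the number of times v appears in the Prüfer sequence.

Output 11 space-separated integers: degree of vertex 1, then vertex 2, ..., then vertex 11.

Answer: 1 1 2 1 1 3 1 3 3 2 2

Derivation:
p_1 = 9: count[9] becomes 1
p_2 = 8: count[8] becomes 1
p_3 = 3: count[3] becomes 1
p_4 = 6: count[6] becomes 1
p_5 = 10: count[10] becomes 1
p_6 = 6: count[6] becomes 2
p_7 = 11: count[11] becomes 1
p_8 = 8: count[8] becomes 2
p_9 = 9: count[9] becomes 2
Degrees (1 + count): deg[1]=1+0=1, deg[2]=1+0=1, deg[3]=1+1=2, deg[4]=1+0=1, deg[5]=1+0=1, deg[6]=1+2=3, deg[7]=1+0=1, deg[8]=1+2=3, deg[9]=1+2=3, deg[10]=1+1=2, deg[11]=1+1=2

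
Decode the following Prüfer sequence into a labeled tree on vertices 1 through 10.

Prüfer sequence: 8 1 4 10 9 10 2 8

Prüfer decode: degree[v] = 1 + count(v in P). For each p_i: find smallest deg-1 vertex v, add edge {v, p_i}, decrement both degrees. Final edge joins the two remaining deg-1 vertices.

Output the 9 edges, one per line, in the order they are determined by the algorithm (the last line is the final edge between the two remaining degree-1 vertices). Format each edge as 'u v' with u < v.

Initial degrees: {1:2, 2:2, 3:1, 4:2, 5:1, 6:1, 7:1, 8:3, 9:2, 10:3}
Step 1: smallest deg-1 vertex = 3, p_1 = 8. Add edge {3,8}. Now deg[3]=0, deg[8]=2.
Step 2: smallest deg-1 vertex = 5, p_2 = 1. Add edge {1,5}. Now deg[5]=0, deg[1]=1.
Step 3: smallest deg-1 vertex = 1, p_3 = 4. Add edge {1,4}. Now deg[1]=0, deg[4]=1.
Step 4: smallest deg-1 vertex = 4, p_4 = 10. Add edge {4,10}. Now deg[4]=0, deg[10]=2.
Step 5: smallest deg-1 vertex = 6, p_5 = 9. Add edge {6,9}. Now deg[6]=0, deg[9]=1.
Step 6: smallest deg-1 vertex = 7, p_6 = 10. Add edge {7,10}. Now deg[7]=0, deg[10]=1.
Step 7: smallest deg-1 vertex = 9, p_7 = 2. Add edge {2,9}. Now deg[9]=0, deg[2]=1.
Step 8: smallest deg-1 vertex = 2, p_8 = 8. Add edge {2,8}. Now deg[2]=0, deg[8]=1.
Final: two remaining deg-1 vertices are 8, 10. Add edge {8,10}.

Answer: 3 8
1 5
1 4
4 10
6 9
7 10
2 9
2 8
8 10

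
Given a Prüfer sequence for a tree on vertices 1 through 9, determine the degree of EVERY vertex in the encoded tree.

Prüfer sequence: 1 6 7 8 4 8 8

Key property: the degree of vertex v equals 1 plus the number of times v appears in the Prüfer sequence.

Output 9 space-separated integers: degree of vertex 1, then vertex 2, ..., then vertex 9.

p_1 = 1: count[1] becomes 1
p_2 = 6: count[6] becomes 1
p_3 = 7: count[7] becomes 1
p_4 = 8: count[8] becomes 1
p_5 = 4: count[4] becomes 1
p_6 = 8: count[8] becomes 2
p_7 = 8: count[8] becomes 3
Degrees (1 + count): deg[1]=1+1=2, deg[2]=1+0=1, deg[3]=1+0=1, deg[4]=1+1=2, deg[5]=1+0=1, deg[6]=1+1=2, deg[7]=1+1=2, deg[8]=1+3=4, deg[9]=1+0=1

Answer: 2 1 1 2 1 2 2 4 1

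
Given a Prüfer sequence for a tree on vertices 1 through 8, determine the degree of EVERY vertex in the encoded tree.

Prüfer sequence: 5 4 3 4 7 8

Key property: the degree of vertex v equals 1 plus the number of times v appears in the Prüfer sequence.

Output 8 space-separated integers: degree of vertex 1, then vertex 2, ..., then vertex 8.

p_1 = 5: count[5] becomes 1
p_2 = 4: count[4] becomes 1
p_3 = 3: count[3] becomes 1
p_4 = 4: count[4] becomes 2
p_5 = 7: count[7] becomes 1
p_6 = 8: count[8] becomes 1
Degrees (1 + count): deg[1]=1+0=1, deg[2]=1+0=1, deg[3]=1+1=2, deg[4]=1+2=3, deg[5]=1+1=2, deg[6]=1+0=1, deg[7]=1+1=2, deg[8]=1+1=2

Answer: 1 1 2 3 2 1 2 2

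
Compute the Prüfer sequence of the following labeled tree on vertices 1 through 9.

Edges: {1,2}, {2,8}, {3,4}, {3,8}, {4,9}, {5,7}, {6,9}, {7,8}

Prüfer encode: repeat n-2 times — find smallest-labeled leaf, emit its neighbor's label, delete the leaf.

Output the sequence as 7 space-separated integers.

Answer: 2 8 7 9 8 3 4

Derivation:
Step 1: leaves = {1,5,6}. Remove smallest leaf 1, emit neighbor 2.
Step 2: leaves = {2,5,6}. Remove smallest leaf 2, emit neighbor 8.
Step 3: leaves = {5,6}. Remove smallest leaf 5, emit neighbor 7.
Step 4: leaves = {6,7}. Remove smallest leaf 6, emit neighbor 9.
Step 5: leaves = {7,9}. Remove smallest leaf 7, emit neighbor 8.
Step 6: leaves = {8,9}. Remove smallest leaf 8, emit neighbor 3.
Step 7: leaves = {3,9}. Remove smallest leaf 3, emit neighbor 4.
Done: 2 vertices remain (4, 9). Sequence = [2 8 7 9 8 3 4]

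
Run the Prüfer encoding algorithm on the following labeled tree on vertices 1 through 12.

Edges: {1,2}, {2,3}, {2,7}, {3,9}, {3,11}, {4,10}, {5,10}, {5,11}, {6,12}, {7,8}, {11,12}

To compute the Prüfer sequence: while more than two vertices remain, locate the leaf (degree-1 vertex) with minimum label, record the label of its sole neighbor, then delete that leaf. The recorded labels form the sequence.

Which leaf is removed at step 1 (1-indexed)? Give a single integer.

Step 1: current leaves = {1,4,6,8,9}. Remove leaf 1 (neighbor: 2).

Answer: 1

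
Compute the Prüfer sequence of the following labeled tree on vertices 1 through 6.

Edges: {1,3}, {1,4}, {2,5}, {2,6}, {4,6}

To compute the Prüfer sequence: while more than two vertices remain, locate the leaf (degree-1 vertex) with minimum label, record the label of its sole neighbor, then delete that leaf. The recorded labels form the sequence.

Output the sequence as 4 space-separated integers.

Step 1: leaves = {3,5}. Remove smallest leaf 3, emit neighbor 1.
Step 2: leaves = {1,5}. Remove smallest leaf 1, emit neighbor 4.
Step 3: leaves = {4,5}. Remove smallest leaf 4, emit neighbor 6.
Step 4: leaves = {5,6}. Remove smallest leaf 5, emit neighbor 2.
Done: 2 vertices remain (2, 6). Sequence = [1 4 6 2]

Answer: 1 4 6 2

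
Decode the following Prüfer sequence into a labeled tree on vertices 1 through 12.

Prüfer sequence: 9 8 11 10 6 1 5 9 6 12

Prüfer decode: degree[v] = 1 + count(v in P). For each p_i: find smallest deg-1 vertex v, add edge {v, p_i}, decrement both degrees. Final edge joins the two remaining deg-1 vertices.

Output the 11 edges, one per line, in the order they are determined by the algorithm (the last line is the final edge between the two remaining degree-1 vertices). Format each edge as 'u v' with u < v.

Initial degrees: {1:2, 2:1, 3:1, 4:1, 5:2, 6:3, 7:1, 8:2, 9:3, 10:2, 11:2, 12:2}
Step 1: smallest deg-1 vertex = 2, p_1 = 9. Add edge {2,9}. Now deg[2]=0, deg[9]=2.
Step 2: smallest deg-1 vertex = 3, p_2 = 8. Add edge {3,8}. Now deg[3]=0, deg[8]=1.
Step 3: smallest deg-1 vertex = 4, p_3 = 11. Add edge {4,11}. Now deg[4]=0, deg[11]=1.
Step 4: smallest deg-1 vertex = 7, p_4 = 10. Add edge {7,10}. Now deg[7]=0, deg[10]=1.
Step 5: smallest deg-1 vertex = 8, p_5 = 6. Add edge {6,8}. Now deg[8]=0, deg[6]=2.
Step 6: smallest deg-1 vertex = 10, p_6 = 1. Add edge {1,10}. Now deg[10]=0, deg[1]=1.
Step 7: smallest deg-1 vertex = 1, p_7 = 5. Add edge {1,5}. Now deg[1]=0, deg[5]=1.
Step 8: smallest deg-1 vertex = 5, p_8 = 9. Add edge {5,9}. Now deg[5]=0, deg[9]=1.
Step 9: smallest deg-1 vertex = 9, p_9 = 6. Add edge {6,9}. Now deg[9]=0, deg[6]=1.
Step 10: smallest deg-1 vertex = 6, p_10 = 12. Add edge {6,12}. Now deg[6]=0, deg[12]=1.
Final: two remaining deg-1 vertices are 11, 12. Add edge {11,12}.

Answer: 2 9
3 8
4 11
7 10
6 8
1 10
1 5
5 9
6 9
6 12
11 12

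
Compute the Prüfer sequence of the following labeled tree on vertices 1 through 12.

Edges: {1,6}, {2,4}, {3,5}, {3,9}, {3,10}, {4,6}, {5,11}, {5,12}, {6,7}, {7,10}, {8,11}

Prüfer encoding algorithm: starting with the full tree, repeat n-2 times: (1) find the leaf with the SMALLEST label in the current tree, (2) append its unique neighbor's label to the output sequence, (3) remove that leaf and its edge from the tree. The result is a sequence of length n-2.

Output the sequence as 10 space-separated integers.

Answer: 6 4 6 7 10 11 3 3 5 5

Derivation:
Step 1: leaves = {1,2,8,9,12}. Remove smallest leaf 1, emit neighbor 6.
Step 2: leaves = {2,8,9,12}. Remove smallest leaf 2, emit neighbor 4.
Step 3: leaves = {4,8,9,12}. Remove smallest leaf 4, emit neighbor 6.
Step 4: leaves = {6,8,9,12}. Remove smallest leaf 6, emit neighbor 7.
Step 5: leaves = {7,8,9,12}. Remove smallest leaf 7, emit neighbor 10.
Step 6: leaves = {8,9,10,12}. Remove smallest leaf 8, emit neighbor 11.
Step 7: leaves = {9,10,11,12}. Remove smallest leaf 9, emit neighbor 3.
Step 8: leaves = {10,11,12}. Remove smallest leaf 10, emit neighbor 3.
Step 9: leaves = {3,11,12}. Remove smallest leaf 3, emit neighbor 5.
Step 10: leaves = {11,12}. Remove smallest leaf 11, emit neighbor 5.
Done: 2 vertices remain (5, 12). Sequence = [6 4 6 7 10 11 3 3 5 5]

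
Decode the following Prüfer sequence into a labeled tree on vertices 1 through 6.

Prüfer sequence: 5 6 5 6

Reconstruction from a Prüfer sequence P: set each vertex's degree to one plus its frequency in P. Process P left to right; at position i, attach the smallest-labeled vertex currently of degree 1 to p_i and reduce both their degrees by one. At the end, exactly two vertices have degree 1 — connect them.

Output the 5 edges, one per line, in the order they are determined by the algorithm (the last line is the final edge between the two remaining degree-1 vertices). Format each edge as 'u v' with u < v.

Initial degrees: {1:1, 2:1, 3:1, 4:1, 5:3, 6:3}
Step 1: smallest deg-1 vertex = 1, p_1 = 5. Add edge {1,5}. Now deg[1]=0, deg[5]=2.
Step 2: smallest deg-1 vertex = 2, p_2 = 6. Add edge {2,6}. Now deg[2]=0, deg[6]=2.
Step 3: smallest deg-1 vertex = 3, p_3 = 5. Add edge {3,5}. Now deg[3]=0, deg[5]=1.
Step 4: smallest deg-1 vertex = 4, p_4 = 6. Add edge {4,6}. Now deg[4]=0, deg[6]=1.
Final: two remaining deg-1 vertices are 5, 6. Add edge {5,6}.

Answer: 1 5
2 6
3 5
4 6
5 6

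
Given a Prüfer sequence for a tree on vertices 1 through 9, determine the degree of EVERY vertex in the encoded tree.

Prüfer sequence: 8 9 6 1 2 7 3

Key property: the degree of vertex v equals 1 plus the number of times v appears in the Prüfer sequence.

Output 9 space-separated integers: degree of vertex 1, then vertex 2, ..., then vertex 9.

p_1 = 8: count[8] becomes 1
p_2 = 9: count[9] becomes 1
p_3 = 6: count[6] becomes 1
p_4 = 1: count[1] becomes 1
p_5 = 2: count[2] becomes 1
p_6 = 7: count[7] becomes 1
p_7 = 3: count[3] becomes 1
Degrees (1 + count): deg[1]=1+1=2, deg[2]=1+1=2, deg[3]=1+1=2, deg[4]=1+0=1, deg[5]=1+0=1, deg[6]=1+1=2, deg[7]=1+1=2, deg[8]=1+1=2, deg[9]=1+1=2

Answer: 2 2 2 1 1 2 2 2 2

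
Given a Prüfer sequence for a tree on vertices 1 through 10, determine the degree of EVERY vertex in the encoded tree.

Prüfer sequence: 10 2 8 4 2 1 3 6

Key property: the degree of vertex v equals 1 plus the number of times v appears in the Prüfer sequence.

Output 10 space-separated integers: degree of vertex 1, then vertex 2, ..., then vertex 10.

p_1 = 10: count[10] becomes 1
p_2 = 2: count[2] becomes 1
p_3 = 8: count[8] becomes 1
p_4 = 4: count[4] becomes 1
p_5 = 2: count[2] becomes 2
p_6 = 1: count[1] becomes 1
p_7 = 3: count[3] becomes 1
p_8 = 6: count[6] becomes 1
Degrees (1 + count): deg[1]=1+1=2, deg[2]=1+2=3, deg[3]=1+1=2, deg[4]=1+1=2, deg[5]=1+0=1, deg[6]=1+1=2, deg[7]=1+0=1, deg[8]=1+1=2, deg[9]=1+0=1, deg[10]=1+1=2

Answer: 2 3 2 2 1 2 1 2 1 2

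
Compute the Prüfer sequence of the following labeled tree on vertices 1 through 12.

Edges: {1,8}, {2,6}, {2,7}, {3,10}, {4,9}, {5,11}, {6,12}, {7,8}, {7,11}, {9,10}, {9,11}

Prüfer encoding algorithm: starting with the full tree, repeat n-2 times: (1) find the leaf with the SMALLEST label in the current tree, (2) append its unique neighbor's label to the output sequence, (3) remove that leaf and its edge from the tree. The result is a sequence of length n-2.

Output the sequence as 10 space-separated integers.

Step 1: leaves = {1,3,4,5,12}. Remove smallest leaf 1, emit neighbor 8.
Step 2: leaves = {3,4,5,8,12}. Remove smallest leaf 3, emit neighbor 10.
Step 3: leaves = {4,5,8,10,12}. Remove smallest leaf 4, emit neighbor 9.
Step 4: leaves = {5,8,10,12}. Remove smallest leaf 5, emit neighbor 11.
Step 5: leaves = {8,10,12}. Remove smallest leaf 8, emit neighbor 7.
Step 6: leaves = {10,12}. Remove smallest leaf 10, emit neighbor 9.
Step 7: leaves = {9,12}. Remove smallest leaf 9, emit neighbor 11.
Step 8: leaves = {11,12}. Remove smallest leaf 11, emit neighbor 7.
Step 9: leaves = {7,12}. Remove smallest leaf 7, emit neighbor 2.
Step 10: leaves = {2,12}. Remove smallest leaf 2, emit neighbor 6.
Done: 2 vertices remain (6, 12). Sequence = [8 10 9 11 7 9 11 7 2 6]

Answer: 8 10 9 11 7 9 11 7 2 6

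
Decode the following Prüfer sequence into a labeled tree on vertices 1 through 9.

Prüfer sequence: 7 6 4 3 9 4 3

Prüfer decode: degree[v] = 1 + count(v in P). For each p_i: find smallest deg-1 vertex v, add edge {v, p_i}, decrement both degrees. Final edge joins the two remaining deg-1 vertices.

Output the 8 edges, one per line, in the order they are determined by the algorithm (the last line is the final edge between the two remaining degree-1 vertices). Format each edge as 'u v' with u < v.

Initial degrees: {1:1, 2:1, 3:3, 4:3, 5:1, 6:2, 7:2, 8:1, 9:2}
Step 1: smallest deg-1 vertex = 1, p_1 = 7. Add edge {1,7}. Now deg[1]=0, deg[7]=1.
Step 2: smallest deg-1 vertex = 2, p_2 = 6. Add edge {2,6}. Now deg[2]=0, deg[6]=1.
Step 3: smallest deg-1 vertex = 5, p_3 = 4. Add edge {4,5}. Now deg[5]=0, deg[4]=2.
Step 4: smallest deg-1 vertex = 6, p_4 = 3. Add edge {3,6}. Now deg[6]=0, deg[3]=2.
Step 5: smallest deg-1 vertex = 7, p_5 = 9. Add edge {7,9}. Now deg[7]=0, deg[9]=1.
Step 6: smallest deg-1 vertex = 8, p_6 = 4. Add edge {4,8}. Now deg[8]=0, deg[4]=1.
Step 7: smallest deg-1 vertex = 4, p_7 = 3. Add edge {3,4}. Now deg[4]=0, deg[3]=1.
Final: two remaining deg-1 vertices are 3, 9. Add edge {3,9}.

Answer: 1 7
2 6
4 5
3 6
7 9
4 8
3 4
3 9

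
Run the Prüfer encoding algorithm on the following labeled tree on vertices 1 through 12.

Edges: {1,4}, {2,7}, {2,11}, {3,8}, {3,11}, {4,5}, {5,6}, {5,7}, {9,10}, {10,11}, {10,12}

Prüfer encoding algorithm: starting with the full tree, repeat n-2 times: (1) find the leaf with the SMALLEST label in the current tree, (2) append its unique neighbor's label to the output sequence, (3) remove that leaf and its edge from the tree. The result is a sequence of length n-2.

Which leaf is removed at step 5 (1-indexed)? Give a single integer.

Answer: 7

Derivation:
Step 1: current leaves = {1,6,8,9,12}. Remove leaf 1 (neighbor: 4).
Step 2: current leaves = {4,6,8,9,12}. Remove leaf 4 (neighbor: 5).
Step 3: current leaves = {6,8,9,12}. Remove leaf 6 (neighbor: 5).
Step 4: current leaves = {5,8,9,12}. Remove leaf 5 (neighbor: 7).
Step 5: current leaves = {7,8,9,12}. Remove leaf 7 (neighbor: 2).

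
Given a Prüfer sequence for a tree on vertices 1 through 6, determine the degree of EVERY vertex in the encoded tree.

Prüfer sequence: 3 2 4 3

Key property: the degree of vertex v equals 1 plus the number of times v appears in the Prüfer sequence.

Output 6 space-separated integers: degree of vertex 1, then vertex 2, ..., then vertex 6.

p_1 = 3: count[3] becomes 1
p_2 = 2: count[2] becomes 1
p_3 = 4: count[4] becomes 1
p_4 = 3: count[3] becomes 2
Degrees (1 + count): deg[1]=1+0=1, deg[2]=1+1=2, deg[3]=1+2=3, deg[4]=1+1=2, deg[5]=1+0=1, deg[6]=1+0=1

Answer: 1 2 3 2 1 1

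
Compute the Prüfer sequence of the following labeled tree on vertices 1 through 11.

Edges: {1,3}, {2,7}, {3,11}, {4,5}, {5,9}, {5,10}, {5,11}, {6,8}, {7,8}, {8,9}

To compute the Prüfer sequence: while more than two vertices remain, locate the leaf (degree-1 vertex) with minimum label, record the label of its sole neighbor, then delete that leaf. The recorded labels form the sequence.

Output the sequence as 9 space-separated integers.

Step 1: leaves = {1,2,4,6,10}. Remove smallest leaf 1, emit neighbor 3.
Step 2: leaves = {2,3,4,6,10}. Remove smallest leaf 2, emit neighbor 7.
Step 3: leaves = {3,4,6,7,10}. Remove smallest leaf 3, emit neighbor 11.
Step 4: leaves = {4,6,7,10,11}. Remove smallest leaf 4, emit neighbor 5.
Step 5: leaves = {6,7,10,11}. Remove smallest leaf 6, emit neighbor 8.
Step 6: leaves = {7,10,11}. Remove smallest leaf 7, emit neighbor 8.
Step 7: leaves = {8,10,11}. Remove smallest leaf 8, emit neighbor 9.
Step 8: leaves = {9,10,11}. Remove smallest leaf 9, emit neighbor 5.
Step 9: leaves = {10,11}. Remove smallest leaf 10, emit neighbor 5.
Done: 2 vertices remain (5, 11). Sequence = [3 7 11 5 8 8 9 5 5]

Answer: 3 7 11 5 8 8 9 5 5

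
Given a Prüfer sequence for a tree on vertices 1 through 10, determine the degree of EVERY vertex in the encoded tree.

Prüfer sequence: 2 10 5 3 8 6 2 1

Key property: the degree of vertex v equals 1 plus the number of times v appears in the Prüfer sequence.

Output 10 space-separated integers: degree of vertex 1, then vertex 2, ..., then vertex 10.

p_1 = 2: count[2] becomes 1
p_2 = 10: count[10] becomes 1
p_3 = 5: count[5] becomes 1
p_4 = 3: count[3] becomes 1
p_5 = 8: count[8] becomes 1
p_6 = 6: count[6] becomes 1
p_7 = 2: count[2] becomes 2
p_8 = 1: count[1] becomes 1
Degrees (1 + count): deg[1]=1+1=2, deg[2]=1+2=3, deg[3]=1+1=2, deg[4]=1+0=1, deg[5]=1+1=2, deg[6]=1+1=2, deg[7]=1+0=1, deg[8]=1+1=2, deg[9]=1+0=1, deg[10]=1+1=2

Answer: 2 3 2 1 2 2 1 2 1 2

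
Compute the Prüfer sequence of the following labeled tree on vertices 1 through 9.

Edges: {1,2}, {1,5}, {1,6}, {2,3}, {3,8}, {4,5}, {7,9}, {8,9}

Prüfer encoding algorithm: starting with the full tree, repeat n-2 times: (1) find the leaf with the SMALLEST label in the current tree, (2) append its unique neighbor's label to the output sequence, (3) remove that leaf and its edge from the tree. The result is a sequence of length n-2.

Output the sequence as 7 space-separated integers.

Step 1: leaves = {4,6,7}. Remove smallest leaf 4, emit neighbor 5.
Step 2: leaves = {5,6,7}. Remove smallest leaf 5, emit neighbor 1.
Step 3: leaves = {6,7}. Remove smallest leaf 6, emit neighbor 1.
Step 4: leaves = {1,7}. Remove smallest leaf 1, emit neighbor 2.
Step 5: leaves = {2,7}. Remove smallest leaf 2, emit neighbor 3.
Step 6: leaves = {3,7}. Remove smallest leaf 3, emit neighbor 8.
Step 7: leaves = {7,8}. Remove smallest leaf 7, emit neighbor 9.
Done: 2 vertices remain (8, 9). Sequence = [5 1 1 2 3 8 9]

Answer: 5 1 1 2 3 8 9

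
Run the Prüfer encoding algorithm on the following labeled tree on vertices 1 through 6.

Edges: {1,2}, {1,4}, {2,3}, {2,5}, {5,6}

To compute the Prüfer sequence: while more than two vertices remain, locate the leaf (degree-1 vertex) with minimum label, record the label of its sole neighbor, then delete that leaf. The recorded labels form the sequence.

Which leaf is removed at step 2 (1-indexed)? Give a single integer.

Step 1: current leaves = {3,4,6}. Remove leaf 3 (neighbor: 2).
Step 2: current leaves = {4,6}. Remove leaf 4 (neighbor: 1).

Answer: 4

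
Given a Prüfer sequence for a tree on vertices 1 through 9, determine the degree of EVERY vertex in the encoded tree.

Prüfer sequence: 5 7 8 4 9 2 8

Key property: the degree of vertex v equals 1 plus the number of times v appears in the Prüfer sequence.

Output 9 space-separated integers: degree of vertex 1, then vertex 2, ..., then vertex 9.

p_1 = 5: count[5] becomes 1
p_2 = 7: count[7] becomes 1
p_3 = 8: count[8] becomes 1
p_4 = 4: count[4] becomes 1
p_5 = 9: count[9] becomes 1
p_6 = 2: count[2] becomes 1
p_7 = 8: count[8] becomes 2
Degrees (1 + count): deg[1]=1+0=1, deg[2]=1+1=2, deg[3]=1+0=1, deg[4]=1+1=2, deg[5]=1+1=2, deg[6]=1+0=1, deg[7]=1+1=2, deg[8]=1+2=3, deg[9]=1+1=2

Answer: 1 2 1 2 2 1 2 3 2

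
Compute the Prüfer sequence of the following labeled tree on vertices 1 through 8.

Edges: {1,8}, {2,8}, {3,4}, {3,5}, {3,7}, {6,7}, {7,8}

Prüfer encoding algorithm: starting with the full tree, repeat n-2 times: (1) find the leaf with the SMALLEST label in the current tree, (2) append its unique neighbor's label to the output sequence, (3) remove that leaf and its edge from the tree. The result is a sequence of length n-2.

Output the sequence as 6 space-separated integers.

Step 1: leaves = {1,2,4,5,6}. Remove smallest leaf 1, emit neighbor 8.
Step 2: leaves = {2,4,5,6}. Remove smallest leaf 2, emit neighbor 8.
Step 3: leaves = {4,5,6,8}. Remove smallest leaf 4, emit neighbor 3.
Step 4: leaves = {5,6,8}. Remove smallest leaf 5, emit neighbor 3.
Step 5: leaves = {3,6,8}. Remove smallest leaf 3, emit neighbor 7.
Step 6: leaves = {6,8}. Remove smallest leaf 6, emit neighbor 7.
Done: 2 vertices remain (7, 8). Sequence = [8 8 3 3 7 7]

Answer: 8 8 3 3 7 7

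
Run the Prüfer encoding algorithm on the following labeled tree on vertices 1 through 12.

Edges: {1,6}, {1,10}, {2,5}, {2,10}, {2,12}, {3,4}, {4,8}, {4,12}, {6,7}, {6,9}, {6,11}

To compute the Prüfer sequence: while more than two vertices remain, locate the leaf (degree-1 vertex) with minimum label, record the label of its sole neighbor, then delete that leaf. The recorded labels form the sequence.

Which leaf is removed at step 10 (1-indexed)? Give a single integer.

Step 1: current leaves = {3,5,7,8,9,11}. Remove leaf 3 (neighbor: 4).
Step 2: current leaves = {5,7,8,9,11}. Remove leaf 5 (neighbor: 2).
Step 3: current leaves = {7,8,9,11}. Remove leaf 7 (neighbor: 6).
Step 4: current leaves = {8,9,11}. Remove leaf 8 (neighbor: 4).
Step 5: current leaves = {4,9,11}. Remove leaf 4 (neighbor: 12).
Step 6: current leaves = {9,11,12}. Remove leaf 9 (neighbor: 6).
Step 7: current leaves = {11,12}. Remove leaf 11 (neighbor: 6).
Step 8: current leaves = {6,12}. Remove leaf 6 (neighbor: 1).
Step 9: current leaves = {1,12}. Remove leaf 1 (neighbor: 10).
Step 10: current leaves = {10,12}. Remove leaf 10 (neighbor: 2).

Answer: 10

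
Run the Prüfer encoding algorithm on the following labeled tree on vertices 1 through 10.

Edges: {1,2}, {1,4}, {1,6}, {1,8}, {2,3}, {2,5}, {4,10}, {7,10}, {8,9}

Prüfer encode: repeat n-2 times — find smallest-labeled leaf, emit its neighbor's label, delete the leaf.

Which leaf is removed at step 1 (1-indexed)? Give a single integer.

Step 1: current leaves = {3,5,6,7,9}. Remove leaf 3 (neighbor: 2).

Answer: 3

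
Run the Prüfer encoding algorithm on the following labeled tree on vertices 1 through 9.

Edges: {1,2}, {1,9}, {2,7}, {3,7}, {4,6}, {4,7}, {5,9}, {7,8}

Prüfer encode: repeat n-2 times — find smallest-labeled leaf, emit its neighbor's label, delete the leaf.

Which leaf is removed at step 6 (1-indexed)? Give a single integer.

Step 1: current leaves = {3,5,6,8}. Remove leaf 3 (neighbor: 7).
Step 2: current leaves = {5,6,8}. Remove leaf 5 (neighbor: 9).
Step 3: current leaves = {6,8,9}. Remove leaf 6 (neighbor: 4).
Step 4: current leaves = {4,8,9}. Remove leaf 4 (neighbor: 7).
Step 5: current leaves = {8,9}. Remove leaf 8 (neighbor: 7).
Step 6: current leaves = {7,9}. Remove leaf 7 (neighbor: 2).

Answer: 7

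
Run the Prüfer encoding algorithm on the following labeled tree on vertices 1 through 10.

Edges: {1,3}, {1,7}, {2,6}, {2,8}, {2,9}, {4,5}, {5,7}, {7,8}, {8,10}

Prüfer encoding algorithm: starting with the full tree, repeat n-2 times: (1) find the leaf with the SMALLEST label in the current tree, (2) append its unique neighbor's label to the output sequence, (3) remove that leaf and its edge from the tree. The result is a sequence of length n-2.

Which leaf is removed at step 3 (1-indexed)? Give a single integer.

Answer: 4

Derivation:
Step 1: current leaves = {3,4,6,9,10}. Remove leaf 3 (neighbor: 1).
Step 2: current leaves = {1,4,6,9,10}. Remove leaf 1 (neighbor: 7).
Step 3: current leaves = {4,6,9,10}. Remove leaf 4 (neighbor: 5).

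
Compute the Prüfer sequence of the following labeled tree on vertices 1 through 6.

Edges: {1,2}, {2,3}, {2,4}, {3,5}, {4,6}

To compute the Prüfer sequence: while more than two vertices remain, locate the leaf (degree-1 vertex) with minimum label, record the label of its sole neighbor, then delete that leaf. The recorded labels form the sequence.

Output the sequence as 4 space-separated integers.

Answer: 2 3 2 4

Derivation:
Step 1: leaves = {1,5,6}. Remove smallest leaf 1, emit neighbor 2.
Step 2: leaves = {5,6}. Remove smallest leaf 5, emit neighbor 3.
Step 3: leaves = {3,6}. Remove smallest leaf 3, emit neighbor 2.
Step 4: leaves = {2,6}. Remove smallest leaf 2, emit neighbor 4.
Done: 2 vertices remain (4, 6). Sequence = [2 3 2 4]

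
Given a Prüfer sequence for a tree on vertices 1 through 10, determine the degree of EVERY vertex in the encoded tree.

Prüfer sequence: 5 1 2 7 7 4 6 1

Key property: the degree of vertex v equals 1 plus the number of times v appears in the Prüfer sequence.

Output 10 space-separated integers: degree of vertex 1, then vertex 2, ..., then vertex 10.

p_1 = 5: count[5] becomes 1
p_2 = 1: count[1] becomes 1
p_3 = 2: count[2] becomes 1
p_4 = 7: count[7] becomes 1
p_5 = 7: count[7] becomes 2
p_6 = 4: count[4] becomes 1
p_7 = 6: count[6] becomes 1
p_8 = 1: count[1] becomes 2
Degrees (1 + count): deg[1]=1+2=3, deg[2]=1+1=2, deg[3]=1+0=1, deg[4]=1+1=2, deg[5]=1+1=2, deg[6]=1+1=2, deg[7]=1+2=3, deg[8]=1+0=1, deg[9]=1+0=1, deg[10]=1+0=1

Answer: 3 2 1 2 2 2 3 1 1 1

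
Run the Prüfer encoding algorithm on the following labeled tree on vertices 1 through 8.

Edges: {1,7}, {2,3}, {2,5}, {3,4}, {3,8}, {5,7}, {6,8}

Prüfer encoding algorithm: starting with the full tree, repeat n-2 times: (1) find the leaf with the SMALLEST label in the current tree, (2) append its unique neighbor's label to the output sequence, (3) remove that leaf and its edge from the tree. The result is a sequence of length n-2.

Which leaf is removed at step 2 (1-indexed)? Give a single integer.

Answer: 4

Derivation:
Step 1: current leaves = {1,4,6}. Remove leaf 1 (neighbor: 7).
Step 2: current leaves = {4,6,7}. Remove leaf 4 (neighbor: 3).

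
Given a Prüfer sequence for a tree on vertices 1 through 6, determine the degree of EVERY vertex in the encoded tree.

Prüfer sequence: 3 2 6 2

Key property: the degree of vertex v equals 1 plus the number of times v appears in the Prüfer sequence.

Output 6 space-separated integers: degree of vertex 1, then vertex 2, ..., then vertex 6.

p_1 = 3: count[3] becomes 1
p_2 = 2: count[2] becomes 1
p_3 = 6: count[6] becomes 1
p_4 = 2: count[2] becomes 2
Degrees (1 + count): deg[1]=1+0=1, deg[2]=1+2=3, deg[3]=1+1=2, deg[4]=1+0=1, deg[5]=1+0=1, deg[6]=1+1=2

Answer: 1 3 2 1 1 2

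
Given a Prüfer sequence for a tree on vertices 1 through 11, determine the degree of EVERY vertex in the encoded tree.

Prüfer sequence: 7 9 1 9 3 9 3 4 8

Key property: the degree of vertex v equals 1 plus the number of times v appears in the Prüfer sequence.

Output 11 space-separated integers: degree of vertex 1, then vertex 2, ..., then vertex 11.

p_1 = 7: count[7] becomes 1
p_2 = 9: count[9] becomes 1
p_3 = 1: count[1] becomes 1
p_4 = 9: count[9] becomes 2
p_5 = 3: count[3] becomes 1
p_6 = 9: count[9] becomes 3
p_7 = 3: count[3] becomes 2
p_8 = 4: count[4] becomes 1
p_9 = 8: count[8] becomes 1
Degrees (1 + count): deg[1]=1+1=2, deg[2]=1+0=1, deg[3]=1+2=3, deg[4]=1+1=2, deg[5]=1+0=1, deg[6]=1+0=1, deg[7]=1+1=2, deg[8]=1+1=2, deg[9]=1+3=4, deg[10]=1+0=1, deg[11]=1+0=1

Answer: 2 1 3 2 1 1 2 2 4 1 1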